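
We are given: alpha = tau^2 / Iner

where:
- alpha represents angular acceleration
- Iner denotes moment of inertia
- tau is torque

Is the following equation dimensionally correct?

No

alpha (angular acceleration) has dimensions [T^-2].
Iner (moment of inertia) has dimensions [L^2 M].
tau (torque) has dimensions [L^2 M T^-2].

Left side: [T^-2]
Right side: [L^2 M T^-4]

The two sides have different dimensions, so the equation is NOT dimensionally consistent.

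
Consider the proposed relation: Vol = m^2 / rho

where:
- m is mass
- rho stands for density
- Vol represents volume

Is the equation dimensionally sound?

No

m (mass) has dimensions [M].
rho (density) has dimensions [L^-3 M].
Vol (volume) has dimensions [L^3].

Left side: [L^3]
Right side: [L^3 M]

The two sides have different dimensions, so the equation is NOT dimensionally consistent.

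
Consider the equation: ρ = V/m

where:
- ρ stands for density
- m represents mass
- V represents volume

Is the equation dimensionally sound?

No

ρ (density) has dimensions [L^-3 M].
m (mass) has dimensions [M].
V (volume) has dimensions [L^3].

Left side: [L^-3 M]
Right side: [L^3 M^-1]

The two sides have different dimensions, so the equation is NOT dimensionally consistent.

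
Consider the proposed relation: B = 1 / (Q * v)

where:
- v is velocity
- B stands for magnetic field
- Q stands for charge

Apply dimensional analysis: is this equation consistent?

No

v (velocity) has dimensions [L T^-1].
B (magnetic field) has dimensions [I^-1 M T^-2].
Q (charge) has dimensions [I T].

Left side: [I^-1 M T^-2]
Right side: [I^-1 L^-1]

The two sides have different dimensions, so the equation is NOT dimensionally consistent.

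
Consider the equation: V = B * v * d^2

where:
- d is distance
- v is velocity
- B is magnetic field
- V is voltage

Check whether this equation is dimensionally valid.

No

d (distance) has dimensions [L].
v (velocity) has dimensions [L T^-1].
B (magnetic field) has dimensions [I^-1 M T^-2].
V (voltage) has dimensions [I^-1 L^2 M T^-3].

Left side: [I^-1 L^2 M T^-3]
Right side: [I^-1 L^3 M T^-3]

The two sides have different dimensions, so the equation is NOT dimensionally consistent.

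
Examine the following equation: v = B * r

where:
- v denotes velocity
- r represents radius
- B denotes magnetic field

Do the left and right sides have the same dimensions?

No

v (velocity) has dimensions [L T^-1].
r (radius) has dimensions [L].
B (magnetic field) has dimensions [I^-1 M T^-2].

Left side: [L T^-1]
Right side: [I^-1 L M T^-2]

The two sides have different dimensions, so the equation is NOT dimensionally consistent.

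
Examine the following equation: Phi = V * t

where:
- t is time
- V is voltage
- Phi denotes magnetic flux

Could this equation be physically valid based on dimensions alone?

Yes

t (time) has dimensions [T].
V (voltage) has dimensions [I^-1 L^2 M T^-3].
Phi (magnetic flux) has dimensions [I^-1 L^2 M T^-2].

Left side: [I^-1 L^2 M T^-2]
Right side: [I^-1 L^2 M T^-2]

Both sides have the same dimensions, so the equation is dimensionally consistent.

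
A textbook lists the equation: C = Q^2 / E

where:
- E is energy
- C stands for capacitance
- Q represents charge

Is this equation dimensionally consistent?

Yes

E (energy) has dimensions [L^2 M T^-2].
C (capacitance) has dimensions [I^2 L^-2 M^-1 T^4].
Q (charge) has dimensions [I T].

Left side: [I^2 L^-2 M^-1 T^4]
Right side: [I^2 L^-2 M^-1 T^4]

Both sides have the same dimensions, so the equation is dimensionally consistent.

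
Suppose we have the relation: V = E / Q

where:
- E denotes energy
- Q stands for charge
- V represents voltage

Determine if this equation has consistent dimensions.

Yes

E (energy) has dimensions [L^2 M T^-2].
Q (charge) has dimensions [I T].
V (voltage) has dimensions [I^-1 L^2 M T^-3].

Left side: [I^-1 L^2 M T^-3]
Right side: [I^-1 L^2 M T^-3]

Both sides have the same dimensions, so the equation is dimensionally consistent.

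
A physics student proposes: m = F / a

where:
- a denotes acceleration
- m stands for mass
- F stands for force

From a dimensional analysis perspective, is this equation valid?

Yes

a (acceleration) has dimensions [L T^-2].
m (mass) has dimensions [M].
F (force) has dimensions [L M T^-2].

Left side: [M]
Right side: [M]

Both sides have the same dimensions, so the equation is dimensionally consistent.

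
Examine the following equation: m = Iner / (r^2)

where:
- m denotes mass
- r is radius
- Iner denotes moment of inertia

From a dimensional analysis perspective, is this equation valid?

Yes

m (mass) has dimensions [M].
r (radius) has dimensions [L].
Iner (moment of inertia) has dimensions [L^2 M].

Left side: [M]
Right side: [M]

Both sides have the same dimensions, so the equation is dimensionally consistent.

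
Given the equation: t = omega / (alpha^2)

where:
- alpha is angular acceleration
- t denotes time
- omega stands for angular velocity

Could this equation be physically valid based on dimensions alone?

No

alpha (angular acceleration) has dimensions [T^-2].
t (time) has dimensions [T].
omega (angular velocity) has dimensions [T^-1].

Left side: [T]
Right side: [T^3]

The two sides have different dimensions, so the equation is NOT dimensionally consistent.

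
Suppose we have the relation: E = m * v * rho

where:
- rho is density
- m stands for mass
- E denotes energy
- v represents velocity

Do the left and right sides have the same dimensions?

No

rho (density) has dimensions [L^-3 M].
m (mass) has dimensions [M].
E (energy) has dimensions [L^2 M T^-2].
v (velocity) has dimensions [L T^-1].

Left side: [L^2 M T^-2]
Right side: [L^-2 M^2 T^-1]

The two sides have different dimensions, so the equation is NOT dimensionally consistent.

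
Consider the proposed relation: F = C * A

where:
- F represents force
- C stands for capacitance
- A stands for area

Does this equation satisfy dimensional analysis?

No

F (force) has dimensions [L M T^-2].
C (capacitance) has dimensions [I^2 L^-2 M^-1 T^4].
A (area) has dimensions [L^2].

Left side: [L M T^-2]
Right side: [I^2 M^-1 T^4]

The two sides have different dimensions, so the equation is NOT dimensionally consistent.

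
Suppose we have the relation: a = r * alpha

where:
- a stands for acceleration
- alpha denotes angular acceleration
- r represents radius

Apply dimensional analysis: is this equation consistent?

Yes

a (acceleration) has dimensions [L T^-2].
alpha (angular acceleration) has dimensions [T^-2].
r (radius) has dimensions [L].

Left side: [L T^-2]
Right side: [L T^-2]

Both sides have the same dimensions, so the equation is dimensionally consistent.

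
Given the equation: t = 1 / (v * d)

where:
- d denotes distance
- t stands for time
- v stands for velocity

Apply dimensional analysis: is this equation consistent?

No

d (distance) has dimensions [L].
t (time) has dimensions [T].
v (velocity) has dimensions [L T^-1].

Left side: [T]
Right side: [L^-2 T]

The two sides have different dimensions, so the equation is NOT dimensionally consistent.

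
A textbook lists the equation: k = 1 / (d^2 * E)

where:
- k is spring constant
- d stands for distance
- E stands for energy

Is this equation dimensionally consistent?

No

k (spring constant) has dimensions [M T^-2].
d (distance) has dimensions [L].
E (energy) has dimensions [L^2 M T^-2].

Left side: [M T^-2]
Right side: [L^-4 M^-1 T^2]

The two sides have different dimensions, so the equation is NOT dimensionally consistent.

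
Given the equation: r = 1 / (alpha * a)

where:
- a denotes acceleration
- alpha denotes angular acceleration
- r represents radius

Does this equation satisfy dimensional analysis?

No

a (acceleration) has dimensions [L T^-2].
alpha (angular acceleration) has dimensions [T^-2].
r (radius) has dimensions [L].

Left side: [L]
Right side: [L^-1 T^4]

The two sides have different dimensions, so the equation is NOT dimensionally consistent.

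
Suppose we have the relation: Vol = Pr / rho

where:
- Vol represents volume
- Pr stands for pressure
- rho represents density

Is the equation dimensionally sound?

No

Vol (volume) has dimensions [L^3].
Pr (pressure) has dimensions [L^-1 M T^-2].
rho (density) has dimensions [L^-3 M].

Left side: [L^3]
Right side: [L^2 T^-2]

The two sides have different dimensions, so the equation is NOT dimensionally consistent.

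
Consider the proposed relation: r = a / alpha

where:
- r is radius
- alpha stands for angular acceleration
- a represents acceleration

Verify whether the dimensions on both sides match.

Yes

r (radius) has dimensions [L].
alpha (angular acceleration) has dimensions [T^-2].
a (acceleration) has dimensions [L T^-2].

Left side: [L]
Right side: [L]

Both sides have the same dimensions, so the equation is dimensionally consistent.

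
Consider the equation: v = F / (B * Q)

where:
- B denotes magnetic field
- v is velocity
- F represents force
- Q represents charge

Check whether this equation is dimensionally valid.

Yes

B (magnetic field) has dimensions [I^-1 M T^-2].
v (velocity) has dimensions [L T^-1].
F (force) has dimensions [L M T^-2].
Q (charge) has dimensions [I T].

Left side: [L T^-1]
Right side: [L T^-1]

Both sides have the same dimensions, so the equation is dimensionally consistent.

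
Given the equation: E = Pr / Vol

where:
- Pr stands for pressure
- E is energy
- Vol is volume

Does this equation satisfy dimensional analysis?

No

Pr (pressure) has dimensions [L^-1 M T^-2].
E (energy) has dimensions [L^2 M T^-2].
Vol (volume) has dimensions [L^3].

Left side: [L^2 M T^-2]
Right side: [L^-4 M T^-2]

The two sides have different dimensions, so the equation is NOT dimensionally consistent.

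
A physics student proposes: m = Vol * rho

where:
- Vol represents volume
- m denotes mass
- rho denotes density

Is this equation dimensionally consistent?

Yes

Vol (volume) has dimensions [L^3].
m (mass) has dimensions [M].
rho (density) has dimensions [L^-3 M].

Left side: [M]
Right side: [M]

Both sides have the same dimensions, so the equation is dimensionally consistent.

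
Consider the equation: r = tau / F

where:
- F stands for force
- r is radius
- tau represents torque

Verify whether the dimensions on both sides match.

Yes

F (force) has dimensions [L M T^-2].
r (radius) has dimensions [L].
tau (torque) has dimensions [L^2 M T^-2].

Left side: [L]
Right side: [L]

Both sides have the same dimensions, so the equation is dimensionally consistent.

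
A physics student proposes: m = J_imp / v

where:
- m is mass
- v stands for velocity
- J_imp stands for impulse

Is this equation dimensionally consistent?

Yes

m (mass) has dimensions [M].
v (velocity) has dimensions [L T^-1].
J_imp (impulse) has dimensions [L M T^-1].

Left side: [M]
Right side: [M]

Both sides have the same dimensions, so the equation is dimensionally consistent.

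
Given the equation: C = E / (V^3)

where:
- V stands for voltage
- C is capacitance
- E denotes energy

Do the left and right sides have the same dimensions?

No

V (voltage) has dimensions [I^-1 L^2 M T^-3].
C (capacitance) has dimensions [I^2 L^-2 M^-1 T^4].
E (energy) has dimensions [L^2 M T^-2].

Left side: [I^2 L^-2 M^-1 T^4]
Right side: [I^3 L^-4 M^-2 T^7]

The two sides have different dimensions, so the equation is NOT dimensionally consistent.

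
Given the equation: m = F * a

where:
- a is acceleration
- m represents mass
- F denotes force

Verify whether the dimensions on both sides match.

No

a (acceleration) has dimensions [L T^-2].
m (mass) has dimensions [M].
F (force) has dimensions [L M T^-2].

Left side: [M]
Right side: [L^2 M T^-4]

The two sides have different dimensions, so the equation is NOT dimensionally consistent.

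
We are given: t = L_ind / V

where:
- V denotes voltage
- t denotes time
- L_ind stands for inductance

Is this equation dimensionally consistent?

No

V (voltage) has dimensions [I^-1 L^2 M T^-3].
t (time) has dimensions [T].
L_ind (inductance) has dimensions [I^-2 L^2 M T^-2].

Left side: [T]
Right side: [I^-1 T]

The two sides have different dimensions, so the equation is NOT dimensionally consistent.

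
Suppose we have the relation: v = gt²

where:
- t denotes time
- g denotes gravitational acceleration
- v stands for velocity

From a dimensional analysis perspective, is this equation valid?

No

t (time) has dimensions [T].
g (gravitational acceleration) has dimensions [L T^-2].
v (velocity) has dimensions [L T^-1].

Left side: [L T^-1]
Right side: [L]

The two sides have different dimensions, so the equation is NOT dimensionally consistent.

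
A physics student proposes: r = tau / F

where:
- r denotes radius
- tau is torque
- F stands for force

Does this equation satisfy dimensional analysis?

Yes

r (radius) has dimensions [L].
tau (torque) has dimensions [L^2 M T^-2].
F (force) has dimensions [L M T^-2].

Left side: [L]
Right side: [L]

Both sides have the same dimensions, so the equation is dimensionally consistent.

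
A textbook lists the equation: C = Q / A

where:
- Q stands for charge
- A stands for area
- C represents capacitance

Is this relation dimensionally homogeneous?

No

Q (charge) has dimensions [I T].
A (area) has dimensions [L^2].
C (capacitance) has dimensions [I^2 L^-2 M^-1 T^4].

Left side: [I^2 L^-2 M^-1 T^4]
Right side: [I L^-2 T]

The two sides have different dimensions, so the equation is NOT dimensionally consistent.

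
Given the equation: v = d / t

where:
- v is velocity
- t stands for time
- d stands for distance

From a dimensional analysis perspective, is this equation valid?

Yes

v (velocity) has dimensions [L T^-1].
t (time) has dimensions [T].
d (distance) has dimensions [L].

Left side: [L T^-1]
Right side: [L T^-1]

Both sides have the same dimensions, so the equation is dimensionally consistent.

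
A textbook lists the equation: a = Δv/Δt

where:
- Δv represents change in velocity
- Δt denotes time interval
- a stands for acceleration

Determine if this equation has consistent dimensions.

Yes

Δv (change in velocity) has dimensions [L T^-1].
Δt (time interval) has dimensions [T].
a (acceleration) has dimensions [L T^-2].

Left side: [L T^-2]
Right side: [L T^-2]

Both sides have the same dimensions, so the equation is dimensionally consistent.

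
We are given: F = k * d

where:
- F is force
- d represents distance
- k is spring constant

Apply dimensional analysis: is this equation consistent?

Yes

F (force) has dimensions [L M T^-2].
d (distance) has dimensions [L].
k (spring constant) has dimensions [M T^-2].

Left side: [L M T^-2]
Right side: [L M T^-2]

Both sides have the same dimensions, so the equation is dimensionally consistent.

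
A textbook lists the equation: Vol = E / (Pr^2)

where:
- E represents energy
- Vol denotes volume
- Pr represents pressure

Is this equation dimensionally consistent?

No

E (energy) has dimensions [L^2 M T^-2].
Vol (volume) has dimensions [L^3].
Pr (pressure) has dimensions [L^-1 M T^-2].

Left side: [L^3]
Right side: [L^4 M^-1 T^2]

The two sides have different dimensions, so the equation is NOT dimensionally consistent.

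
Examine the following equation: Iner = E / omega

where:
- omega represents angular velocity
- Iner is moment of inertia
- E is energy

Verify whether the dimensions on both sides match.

No

omega (angular velocity) has dimensions [T^-1].
Iner (moment of inertia) has dimensions [L^2 M].
E (energy) has dimensions [L^2 M T^-2].

Left side: [L^2 M]
Right side: [L^2 M T^-1]

The two sides have different dimensions, so the equation is NOT dimensionally consistent.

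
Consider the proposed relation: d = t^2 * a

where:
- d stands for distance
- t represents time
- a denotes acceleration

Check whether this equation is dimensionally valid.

Yes

d (distance) has dimensions [L].
t (time) has dimensions [T].
a (acceleration) has dimensions [L T^-2].

Left side: [L]
Right side: [L]

Both sides have the same dimensions, so the equation is dimensionally consistent.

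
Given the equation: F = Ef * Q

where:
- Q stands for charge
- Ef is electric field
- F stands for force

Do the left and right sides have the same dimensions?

Yes

Q (charge) has dimensions [I T].
Ef (electric field) has dimensions [I^-1 L M T^-3].
F (force) has dimensions [L M T^-2].

Left side: [L M T^-2]
Right side: [L M T^-2]

Both sides have the same dimensions, so the equation is dimensionally consistent.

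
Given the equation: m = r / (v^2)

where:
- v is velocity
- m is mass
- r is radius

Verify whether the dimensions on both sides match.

No

v (velocity) has dimensions [L T^-1].
m (mass) has dimensions [M].
r (radius) has dimensions [L].

Left side: [M]
Right side: [L^-1 T^2]

The two sides have different dimensions, so the equation is NOT dimensionally consistent.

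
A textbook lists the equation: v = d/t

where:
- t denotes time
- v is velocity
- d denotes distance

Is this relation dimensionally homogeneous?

Yes

t (time) has dimensions [T].
v (velocity) has dimensions [L T^-1].
d (distance) has dimensions [L].

Left side: [L T^-1]
Right side: [L T^-1]

Both sides have the same dimensions, so the equation is dimensionally consistent.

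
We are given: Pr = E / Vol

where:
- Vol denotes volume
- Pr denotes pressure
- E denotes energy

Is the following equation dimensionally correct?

Yes

Vol (volume) has dimensions [L^3].
Pr (pressure) has dimensions [L^-1 M T^-2].
E (energy) has dimensions [L^2 M T^-2].

Left side: [L^-1 M T^-2]
Right side: [L^-1 M T^-2]

Both sides have the same dimensions, so the equation is dimensionally consistent.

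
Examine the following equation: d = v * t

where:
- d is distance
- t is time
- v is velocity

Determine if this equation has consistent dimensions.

Yes

d (distance) has dimensions [L].
t (time) has dimensions [T].
v (velocity) has dimensions [L T^-1].

Left side: [L]
Right side: [L]

Both sides have the same dimensions, so the equation is dimensionally consistent.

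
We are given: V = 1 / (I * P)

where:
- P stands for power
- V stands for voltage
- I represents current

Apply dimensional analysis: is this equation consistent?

No

P (power) has dimensions [L^2 M T^-3].
V (voltage) has dimensions [I^-1 L^2 M T^-3].
I (current) has dimensions [I].

Left side: [I^-1 L^2 M T^-3]
Right side: [I^-1 L^-2 M^-1 T^3]

The two sides have different dimensions, so the equation is NOT dimensionally consistent.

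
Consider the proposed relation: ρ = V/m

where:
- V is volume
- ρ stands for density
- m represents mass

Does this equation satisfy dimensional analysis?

No

V (volume) has dimensions [L^3].
ρ (density) has dimensions [L^-3 M].
m (mass) has dimensions [M].

Left side: [L^-3 M]
Right side: [L^3 M^-1]

The two sides have different dimensions, so the equation is NOT dimensionally consistent.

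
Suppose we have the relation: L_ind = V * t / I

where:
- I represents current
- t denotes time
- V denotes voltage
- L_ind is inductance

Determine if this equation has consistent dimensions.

Yes

I (current) has dimensions [I].
t (time) has dimensions [T].
V (voltage) has dimensions [I^-1 L^2 M T^-3].
L_ind (inductance) has dimensions [I^-2 L^2 M T^-2].

Left side: [I^-2 L^2 M T^-2]
Right side: [I^-2 L^2 M T^-2]

Both sides have the same dimensions, so the equation is dimensionally consistent.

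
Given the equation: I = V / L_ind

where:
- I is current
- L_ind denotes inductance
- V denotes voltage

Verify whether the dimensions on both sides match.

No

I (current) has dimensions [I].
L_ind (inductance) has dimensions [I^-2 L^2 M T^-2].
V (voltage) has dimensions [I^-1 L^2 M T^-3].

Left side: [I]
Right side: [I T^-1]

The two sides have different dimensions, so the equation is NOT dimensionally consistent.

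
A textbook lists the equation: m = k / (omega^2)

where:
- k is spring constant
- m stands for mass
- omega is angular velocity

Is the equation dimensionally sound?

Yes

k (spring constant) has dimensions [M T^-2].
m (mass) has dimensions [M].
omega (angular velocity) has dimensions [T^-1].

Left side: [M]
Right side: [M]

Both sides have the same dimensions, so the equation is dimensionally consistent.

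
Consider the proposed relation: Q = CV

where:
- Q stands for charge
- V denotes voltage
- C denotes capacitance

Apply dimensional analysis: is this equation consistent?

Yes

Q (charge) has dimensions [I T].
V (voltage) has dimensions [I^-1 L^2 M T^-3].
C (capacitance) has dimensions [I^2 L^-2 M^-1 T^4].

Left side: [I T]
Right side: [I T]

Both sides have the same dimensions, so the equation is dimensionally consistent.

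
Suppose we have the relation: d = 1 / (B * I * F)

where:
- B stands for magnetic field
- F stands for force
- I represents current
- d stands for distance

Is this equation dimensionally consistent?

No

B (magnetic field) has dimensions [I^-1 M T^-2].
F (force) has dimensions [L M T^-2].
I (current) has dimensions [I].
d (distance) has dimensions [L].

Left side: [L]
Right side: [L^-1 M^-2 T^4]

The two sides have different dimensions, so the equation is NOT dimensionally consistent.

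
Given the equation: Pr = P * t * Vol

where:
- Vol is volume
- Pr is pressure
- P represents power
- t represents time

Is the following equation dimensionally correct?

No

Vol (volume) has dimensions [L^3].
Pr (pressure) has dimensions [L^-1 M T^-2].
P (power) has dimensions [L^2 M T^-3].
t (time) has dimensions [T].

Left side: [L^-1 M T^-2]
Right side: [L^5 M T^-2]

The two sides have different dimensions, so the equation is NOT dimensionally consistent.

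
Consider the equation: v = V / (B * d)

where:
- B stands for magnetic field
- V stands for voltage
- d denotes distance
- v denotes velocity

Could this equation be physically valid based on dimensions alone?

Yes

B (magnetic field) has dimensions [I^-1 M T^-2].
V (voltage) has dimensions [I^-1 L^2 M T^-3].
d (distance) has dimensions [L].
v (velocity) has dimensions [L T^-1].

Left side: [L T^-1]
Right side: [L T^-1]

Both sides have the same dimensions, so the equation is dimensionally consistent.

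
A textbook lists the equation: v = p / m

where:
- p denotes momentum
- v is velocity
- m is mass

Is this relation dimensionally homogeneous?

Yes

p (momentum) has dimensions [L M T^-1].
v (velocity) has dimensions [L T^-1].
m (mass) has dimensions [M].

Left side: [L T^-1]
Right side: [L T^-1]

Both sides have the same dimensions, so the equation is dimensionally consistent.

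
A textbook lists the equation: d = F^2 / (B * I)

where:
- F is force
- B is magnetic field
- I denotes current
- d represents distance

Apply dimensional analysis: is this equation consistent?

No

F (force) has dimensions [L M T^-2].
B (magnetic field) has dimensions [I^-1 M T^-2].
I (current) has dimensions [I].
d (distance) has dimensions [L].

Left side: [L]
Right side: [L^2 M T^-2]

The two sides have different dimensions, so the equation is NOT dimensionally consistent.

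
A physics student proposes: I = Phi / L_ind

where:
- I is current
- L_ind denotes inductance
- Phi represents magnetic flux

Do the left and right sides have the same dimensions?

Yes

I (current) has dimensions [I].
L_ind (inductance) has dimensions [I^-2 L^2 M T^-2].
Phi (magnetic flux) has dimensions [I^-1 L^2 M T^-2].

Left side: [I]
Right side: [I]

Both sides have the same dimensions, so the equation is dimensionally consistent.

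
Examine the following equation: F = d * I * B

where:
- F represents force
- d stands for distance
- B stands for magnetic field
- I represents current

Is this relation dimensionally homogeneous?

Yes

F (force) has dimensions [L M T^-2].
d (distance) has dimensions [L].
B (magnetic field) has dimensions [I^-1 M T^-2].
I (current) has dimensions [I].

Left side: [L M T^-2]
Right side: [L M T^-2]

Both sides have the same dimensions, so the equation is dimensionally consistent.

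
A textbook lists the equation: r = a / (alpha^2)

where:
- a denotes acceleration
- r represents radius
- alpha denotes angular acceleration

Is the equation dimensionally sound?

No

a (acceleration) has dimensions [L T^-2].
r (radius) has dimensions [L].
alpha (angular acceleration) has dimensions [T^-2].

Left side: [L]
Right side: [L T^2]

The two sides have different dimensions, so the equation is NOT dimensionally consistent.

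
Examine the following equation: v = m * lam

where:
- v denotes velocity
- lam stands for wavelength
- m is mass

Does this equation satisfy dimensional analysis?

No

v (velocity) has dimensions [L T^-1].
lam (wavelength) has dimensions [L].
m (mass) has dimensions [M].

Left side: [L T^-1]
Right side: [L M]

The two sides have different dimensions, so the equation is NOT dimensionally consistent.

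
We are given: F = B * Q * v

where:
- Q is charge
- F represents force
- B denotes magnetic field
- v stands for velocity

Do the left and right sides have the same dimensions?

Yes

Q (charge) has dimensions [I T].
F (force) has dimensions [L M T^-2].
B (magnetic field) has dimensions [I^-1 M T^-2].
v (velocity) has dimensions [L T^-1].

Left side: [L M T^-2]
Right side: [L M T^-2]

Both sides have the same dimensions, so the equation is dimensionally consistent.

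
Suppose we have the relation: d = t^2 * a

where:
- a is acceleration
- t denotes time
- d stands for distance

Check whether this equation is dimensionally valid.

Yes

a (acceleration) has dimensions [L T^-2].
t (time) has dimensions [T].
d (distance) has dimensions [L].

Left side: [L]
Right side: [L]

Both sides have the same dimensions, so the equation is dimensionally consistent.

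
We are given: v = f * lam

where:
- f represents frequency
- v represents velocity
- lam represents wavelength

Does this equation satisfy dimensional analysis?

Yes

f (frequency) has dimensions [T^-1].
v (velocity) has dimensions [L T^-1].
lam (wavelength) has dimensions [L].

Left side: [L T^-1]
Right side: [L T^-1]

Both sides have the same dimensions, so the equation is dimensionally consistent.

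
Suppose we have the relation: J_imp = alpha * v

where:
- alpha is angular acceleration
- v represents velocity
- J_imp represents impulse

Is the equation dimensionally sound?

No

alpha (angular acceleration) has dimensions [T^-2].
v (velocity) has dimensions [L T^-1].
J_imp (impulse) has dimensions [L M T^-1].

Left side: [L M T^-1]
Right side: [L T^-3]

The two sides have different dimensions, so the equation is NOT dimensionally consistent.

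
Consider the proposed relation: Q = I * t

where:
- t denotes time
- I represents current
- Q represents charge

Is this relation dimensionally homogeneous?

Yes

t (time) has dimensions [T].
I (current) has dimensions [I].
Q (charge) has dimensions [I T].

Left side: [I T]
Right side: [I T]

Both sides have the same dimensions, so the equation is dimensionally consistent.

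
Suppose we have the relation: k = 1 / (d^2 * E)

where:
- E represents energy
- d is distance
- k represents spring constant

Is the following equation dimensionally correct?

No

E (energy) has dimensions [L^2 M T^-2].
d (distance) has dimensions [L].
k (spring constant) has dimensions [M T^-2].

Left side: [M T^-2]
Right side: [L^-4 M^-1 T^2]

The two sides have different dimensions, so the equation is NOT dimensionally consistent.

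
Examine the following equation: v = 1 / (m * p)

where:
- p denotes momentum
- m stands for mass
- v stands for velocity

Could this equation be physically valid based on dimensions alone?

No

p (momentum) has dimensions [L M T^-1].
m (mass) has dimensions [M].
v (velocity) has dimensions [L T^-1].

Left side: [L T^-1]
Right side: [L^-1 M^-2 T]

The two sides have different dimensions, so the equation is NOT dimensionally consistent.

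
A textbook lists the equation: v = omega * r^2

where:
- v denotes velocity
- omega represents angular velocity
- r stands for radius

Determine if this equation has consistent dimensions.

No

v (velocity) has dimensions [L T^-1].
omega (angular velocity) has dimensions [T^-1].
r (radius) has dimensions [L].

Left side: [L T^-1]
Right side: [L^2 T^-1]

The two sides have different dimensions, so the equation is NOT dimensionally consistent.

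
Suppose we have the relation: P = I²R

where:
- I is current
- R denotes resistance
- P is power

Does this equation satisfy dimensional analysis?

Yes

I (current) has dimensions [I].
R (resistance) has dimensions [I^-2 L^2 M T^-3].
P (power) has dimensions [L^2 M T^-3].

Left side: [L^2 M T^-3]
Right side: [L^2 M T^-3]

Both sides have the same dimensions, so the equation is dimensionally consistent.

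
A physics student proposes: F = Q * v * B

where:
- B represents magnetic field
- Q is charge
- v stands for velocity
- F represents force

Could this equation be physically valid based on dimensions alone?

Yes

B (magnetic field) has dimensions [I^-1 M T^-2].
Q (charge) has dimensions [I T].
v (velocity) has dimensions [L T^-1].
F (force) has dimensions [L M T^-2].

Left side: [L M T^-2]
Right side: [L M T^-2]

Both sides have the same dimensions, so the equation is dimensionally consistent.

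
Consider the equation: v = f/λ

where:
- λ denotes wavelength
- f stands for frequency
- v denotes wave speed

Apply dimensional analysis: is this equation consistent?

No

λ (wavelength) has dimensions [L].
f (frequency) has dimensions [T^-1].
v (wave speed) has dimensions [L T^-1].

Left side: [L T^-1]
Right side: [L^-1 T^-1]

The two sides have different dimensions, so the equation is NOT dimensionally consistent.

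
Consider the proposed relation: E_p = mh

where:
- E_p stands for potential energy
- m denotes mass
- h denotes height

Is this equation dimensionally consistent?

No

E_p (potential energy) has dimensions [L^2 M T^-2].
m (mass) has dimensions [M].
h (height) has dimensions [L].

Left side: [L^2 M T^-2]
Right side: [L M]

The two sides have different dimensions, so the equation is NOT dimensionally consistent.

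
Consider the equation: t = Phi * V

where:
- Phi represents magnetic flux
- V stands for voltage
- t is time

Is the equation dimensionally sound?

No

Phi (magnetic flux) has dimensions [I^-1 L^2 M T^-2].
V (voltage) has dimensions [I^-1 L^2 M T^-3].
t (time) has dimensions [T].

Left side: [T]
Right side: [I^-2 L^4 M^2 T^-5]

The two sides have different dimensions, so the equation is NOT dimensionally consistent.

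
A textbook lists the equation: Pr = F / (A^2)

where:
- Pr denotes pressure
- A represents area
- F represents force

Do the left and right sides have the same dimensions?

No

Pr (pressure) has dimensions [L^-1 M T^-2].
A (area) has dimensions [L^2].
F (force) has dimensions [L M T^-2].

Left side: [L^-1 M T^-2]
Right side: [L^-3 M T^-2]

The two sides have different dimensions, so the equation is NOT dimensionally consistent.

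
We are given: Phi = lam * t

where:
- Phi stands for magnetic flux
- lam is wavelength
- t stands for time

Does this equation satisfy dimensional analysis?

No

Phi (magnetic flux) has dimensions [I^-1 L^2 M T^-2].
lam (wavelength) has dimensions [L].
t (time) has dimensions [T].

Left side: [I^-1 L^2 M T^-2]
Right side: [L T]

The two sides have different dimensions, so the equation is NOT dimensionally consistent.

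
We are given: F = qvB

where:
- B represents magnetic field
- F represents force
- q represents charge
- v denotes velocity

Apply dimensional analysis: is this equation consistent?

Yes

B (magnetic field) has dimensions [I^-1 M T^-2].
F (force) has dimensions [L M T^-2].
q (charge) has dimensions [I T].
v (velocity) has dimensions [L T^-1].

Left side: [L M T^-2]
Right side: [L M T^-2]

Both sides have the same dimensions, so the equation is dimensionally consistent.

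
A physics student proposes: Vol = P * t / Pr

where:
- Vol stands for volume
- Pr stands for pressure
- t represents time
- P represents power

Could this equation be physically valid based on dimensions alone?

Yes

Vol (volume) has dimensions [L^3].
Pr (pressure) has dimensions [L^-1 M T^-2].
t (time) has dimensions [T].
P (power) has dimensions [L^2 M T^-3].

Left side: [L^3]
Right side: [L^3]

Both sides have the same dimensions, so the equation is dimensionally consistent.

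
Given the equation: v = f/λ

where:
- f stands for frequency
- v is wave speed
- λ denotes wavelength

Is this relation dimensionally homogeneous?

No

f (frequency) has dimensions [T^-1].
v (wave speed) has dimensions [L T^-1].
λ (wavelength) has dimensions [L].

Left side: [L T^-1]
Right side: [L^-1 T^-1]

The two sides have different dimensions, so the equation is NOT dimensionally consistent.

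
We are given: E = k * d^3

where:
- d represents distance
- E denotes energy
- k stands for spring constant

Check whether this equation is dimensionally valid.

No

d (distance) has dimensions [L].
E (energy) has dimensions [L^2 M T^-2].
k (spring constant) has dimensions [M T^-2].

Left side: [L^2 M T^-2]
Right side: [L^3 M T^-2]

The two sides have different dimensions, so the equation is NOT dimensionally consistent.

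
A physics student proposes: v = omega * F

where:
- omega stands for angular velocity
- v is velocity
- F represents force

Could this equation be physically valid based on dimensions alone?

No

omega (angular velocity) has dimensions [T^-1].
v (velocity) has dimensions [L T^-1].
F (force) has dimensions [L M T^-2].

Left side: [L T^-1]
Right side: [L M T^-3]

The two sides have different dimensions, so the equation is NOT dimensionally consistent.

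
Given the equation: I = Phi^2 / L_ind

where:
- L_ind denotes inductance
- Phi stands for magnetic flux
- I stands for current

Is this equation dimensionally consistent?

No

L_ind (inductance) has dimensions [I^-2 L^2 M T^-2].
Phi (magnetic flux) has dimensions [I^-1 L^2 M T^-2].
I (current) has dimensions [I].

Left side: [I]
Right side: [L^2 M T^-2]

The two sides have different dimensions, so the equation is NOT dimensionally consistent.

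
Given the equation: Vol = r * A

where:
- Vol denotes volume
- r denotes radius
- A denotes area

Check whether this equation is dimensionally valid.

Yes

Vol (volume) has dimensions [L^3].
r (radius) has dimensions [L].
A (area) has dimensions [L^2].

Left side: [L^3]
Right side: [L^3]

Both sides have the same dimensions, so the equation is dimensionally consistent.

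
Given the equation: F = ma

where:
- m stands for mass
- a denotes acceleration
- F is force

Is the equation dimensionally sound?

Yes

m (mass) has dimensions [M].
a (acceleration) has dimensions [L T^-2].
F (force) has dimensions [L M T^-2].

Left side: [L M T^-2]
Right side: [L M T^-2]

Both sides have the same dimensions, so the equation is dimensionally consistent.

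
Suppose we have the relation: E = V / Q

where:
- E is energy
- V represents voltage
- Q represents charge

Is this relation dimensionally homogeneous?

No

E (energy) has dimensions [L^2 M T^-2].
V (voltage) has dimensions [I^-1 L^2 M T^-3].
Q (charge) has dimensions [I T].

Left side: [L^2 M T^-2]
Right side: [I^-2 L^2 M T^-4]

The two sides have different dimensions, so the equation is NOT dimensionally consistent.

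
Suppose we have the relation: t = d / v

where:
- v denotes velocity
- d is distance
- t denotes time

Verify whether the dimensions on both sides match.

Yes

v (velocity) has dimensions [L T^-1].
d (distance) has dimensions [L].
t (time) has dimensions [T].

Left side: [T]
Right side: [T]

Both sides have the same dimensions, so the equation is dimensionally consistent.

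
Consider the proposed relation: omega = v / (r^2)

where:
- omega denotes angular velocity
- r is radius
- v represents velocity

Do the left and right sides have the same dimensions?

No

omega (angular velocity) has dimensions [T^-1].
r (radius) has dimensions [L].
v (velocity) has dimensions [L T^-1].

Left side: [T^-1]
Right side: [L^-1 T^-1]

The two sides have different dimensions, so the equation is NOT dimensionally consistent.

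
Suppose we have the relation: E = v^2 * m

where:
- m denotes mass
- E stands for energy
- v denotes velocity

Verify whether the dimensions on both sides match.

Yes

m (mass) has dimensions [M].
E (energy) has dimensions [L^2 M T^-2].
v (velocity) has dimensions [L T^-1].

Left side: [L^2 M T^-2]
Right side: [L^2 M T^-2]

Both sides have the same dimensions, so the equation is dimensionally consistent.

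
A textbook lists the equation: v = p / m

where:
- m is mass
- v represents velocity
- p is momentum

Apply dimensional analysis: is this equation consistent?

Yes

m (mass) has dimensions [M].
v (velocity) has dimensions [L T^-1].
p (momentum) has dimensions [L M T^-1].

Left side: [L T^-1]
Right side: [L T^-1]

Both sides have the same dimensions, so the equation is dimensionally consistent.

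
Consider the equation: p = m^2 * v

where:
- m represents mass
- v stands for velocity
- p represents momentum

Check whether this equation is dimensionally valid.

No

m (mass) has dimensions [M].
v (velocity) has dimensions [L T^-1].
p (momentum) has dimensions [L M T^-1].

Left side: [L M T^-1]
Right side: [L M^2 T^-1]

The two sides have different dimensions, so the equation is NOT dimensionally consistent.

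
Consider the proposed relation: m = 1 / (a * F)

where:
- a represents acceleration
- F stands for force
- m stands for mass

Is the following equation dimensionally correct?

No

a (acceleration) has dimensions [L T^-2].
F (force) has dimensions [L M T^-2].
m (mass) has dimensions [M].

Left side: [M]
Right side: [L^-2 M^-1 T^4]

The two sides have different dimensions, so the equation is NOT dimensionally consistent.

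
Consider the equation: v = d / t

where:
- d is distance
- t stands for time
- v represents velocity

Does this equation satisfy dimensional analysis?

Yes

d (distance) has dimensions [L].
t (time) has dimensions [T].
v (velocity) has dimensions [L T^-1].

Left side: [L T^-1]
Right side: [L T^-1]

Both sides have the same dimensions, so the equation is dimensionally consistent.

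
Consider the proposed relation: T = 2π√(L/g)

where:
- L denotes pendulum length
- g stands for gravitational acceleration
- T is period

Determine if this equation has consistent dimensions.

Yes

L (pendulum length) has dimensions [L].
g (gravitational acceleration) has dimensions [L T^-2].
T (period) has dimensions [T].

Left side: [T]
Right side: [T]

Both sides have the same dimensions, so the equation is dimensionally consistent.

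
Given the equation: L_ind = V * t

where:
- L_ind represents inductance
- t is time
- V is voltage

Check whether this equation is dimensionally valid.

No

L_ind (inductance) has dimensions [I^-2 L^2 M T^-2].
t (time) has dimensions [T].
V (voltage) has dimensions [I^-1 L^2 M T^-3].

Left side: [I^-2 L^2 M T^-2]
Right side: [I^-1 L^2 M T^-2]

The two sides have different dimensions, so the equation is NOT dimensionally consistent.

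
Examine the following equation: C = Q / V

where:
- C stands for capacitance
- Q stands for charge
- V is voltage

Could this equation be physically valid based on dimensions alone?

Yes

C (capacitance) has dimensions [I^2 L^-2 M^-1 T^4].
Q (charge) has dimensions [I T].
V (voltage) has dimensions [I^-1 L^2 M T^-3].

Left side: [I^2 L^-2 M^-1 T^4]
Right side: [I^2 L^-2 M^-1 T^4]

Both sides have the same dimensions, so the equation is dimensionally consistent.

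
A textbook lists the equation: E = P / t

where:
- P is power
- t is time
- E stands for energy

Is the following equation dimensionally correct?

No

P (power) has dimensions [L^2 M T^-3].
t (time) has dimensions [T].
E (energy) has dimensions [L^2 M T^-2].

Left side: [L^2 M T^-2]
Right side: [L^2 M T^-4]

The two sides have different dimensions, so the equation is NOT dimensionally consistent.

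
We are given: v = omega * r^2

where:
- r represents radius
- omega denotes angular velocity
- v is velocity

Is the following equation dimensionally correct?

No

r (radius) has dimensions [L].
omega (angular velocity) has dimensions [T^-1].
v (velocity) has dimensions [L T^-1].

Left side: [L T^-1]
Right side: [L^2 T^-1]

The two sides have different dimensions, so the equation is NOT dimensionally consistent.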